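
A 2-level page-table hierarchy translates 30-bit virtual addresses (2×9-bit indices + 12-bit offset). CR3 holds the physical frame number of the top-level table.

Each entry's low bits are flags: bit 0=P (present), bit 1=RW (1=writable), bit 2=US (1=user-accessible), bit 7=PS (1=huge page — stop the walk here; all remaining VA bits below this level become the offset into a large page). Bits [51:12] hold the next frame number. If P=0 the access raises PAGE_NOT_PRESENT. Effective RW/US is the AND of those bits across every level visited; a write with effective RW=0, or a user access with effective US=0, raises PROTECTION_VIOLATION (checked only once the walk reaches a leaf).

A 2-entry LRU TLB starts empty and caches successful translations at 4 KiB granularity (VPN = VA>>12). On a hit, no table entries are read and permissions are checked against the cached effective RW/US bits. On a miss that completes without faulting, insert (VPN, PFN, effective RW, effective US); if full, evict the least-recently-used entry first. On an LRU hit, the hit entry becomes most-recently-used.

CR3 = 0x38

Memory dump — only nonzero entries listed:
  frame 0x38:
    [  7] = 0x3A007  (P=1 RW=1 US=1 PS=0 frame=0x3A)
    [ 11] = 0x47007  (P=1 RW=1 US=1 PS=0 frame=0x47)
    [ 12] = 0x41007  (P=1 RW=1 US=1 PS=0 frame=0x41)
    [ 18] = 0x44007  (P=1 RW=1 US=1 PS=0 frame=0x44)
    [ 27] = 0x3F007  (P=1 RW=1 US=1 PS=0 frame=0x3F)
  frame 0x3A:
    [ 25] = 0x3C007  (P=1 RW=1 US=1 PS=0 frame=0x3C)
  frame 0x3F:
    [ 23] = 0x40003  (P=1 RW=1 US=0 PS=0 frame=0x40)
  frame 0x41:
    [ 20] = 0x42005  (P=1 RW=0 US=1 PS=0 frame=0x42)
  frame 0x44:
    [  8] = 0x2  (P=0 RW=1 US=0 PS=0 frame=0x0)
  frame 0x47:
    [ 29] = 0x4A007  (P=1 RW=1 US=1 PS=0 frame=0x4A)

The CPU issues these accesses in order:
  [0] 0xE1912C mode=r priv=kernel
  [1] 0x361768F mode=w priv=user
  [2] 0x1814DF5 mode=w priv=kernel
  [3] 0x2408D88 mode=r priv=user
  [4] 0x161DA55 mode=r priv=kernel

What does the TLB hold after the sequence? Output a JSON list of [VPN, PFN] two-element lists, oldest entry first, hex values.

Walk each access:
#0 VA=0xE1912C (r,kernel):
  [0] read 0x38 idx=7: raw=0x3A007 flags P=1 W=1 U=1 S=0
  [1] read 0x3A idx=25: raw=0x3C007 flags P=1 W=1 U=1 S=0
  → PA=0x3C12C  (2 entries read)
#1 VA=0x361768F (w,user):
  [0] read 0x38 idx=27: raw=0x3F007 flags P=1 W=1 U=1 S=0
  [1] read 0x3F idx=23: raw=0x40003 flags P=1 W=1 U=0 S=0
  ✗ PROTECTION_VIOLATION  [2 reads]
#2 VA=0x1814DF5 (w,kernel):
  [0] read 0x38 idx=12: raw=0x41007 flags P=1 W=1 U=1 S=0
  [1] read 0x41 idx=20: raw=0x42005 flags P=1 W=0 U=1 S=0
  ✗ PROTECTION_VIOLATION  [2 reads]
#3 VA=0x2408D88 (r,user):
  [0] read 0x38 idx=18: raw=0x44007 flags P=1 W=1 U=1 S=0
  [1] read 0x44 idx=8: raw=0x2 flags P=0 W=1 U=0 S=0
  ✗ PAGE_NOT_PRESENT  [2 reads]
#4 VA=0x161DA55 (r,kernel):
  [0] read 0x38 idx=11: raw=0x47007 flags P=1 W=1 U=1 S=0
  [1] read 0x47 idx=29: raw=0x4A007 flags P=1 W=1 U=1 S=0
  → PA=0x4AA55  (2 entries read)

TLB: [["0xE19", "0x3C"], ["0x161D", "0x4A"]]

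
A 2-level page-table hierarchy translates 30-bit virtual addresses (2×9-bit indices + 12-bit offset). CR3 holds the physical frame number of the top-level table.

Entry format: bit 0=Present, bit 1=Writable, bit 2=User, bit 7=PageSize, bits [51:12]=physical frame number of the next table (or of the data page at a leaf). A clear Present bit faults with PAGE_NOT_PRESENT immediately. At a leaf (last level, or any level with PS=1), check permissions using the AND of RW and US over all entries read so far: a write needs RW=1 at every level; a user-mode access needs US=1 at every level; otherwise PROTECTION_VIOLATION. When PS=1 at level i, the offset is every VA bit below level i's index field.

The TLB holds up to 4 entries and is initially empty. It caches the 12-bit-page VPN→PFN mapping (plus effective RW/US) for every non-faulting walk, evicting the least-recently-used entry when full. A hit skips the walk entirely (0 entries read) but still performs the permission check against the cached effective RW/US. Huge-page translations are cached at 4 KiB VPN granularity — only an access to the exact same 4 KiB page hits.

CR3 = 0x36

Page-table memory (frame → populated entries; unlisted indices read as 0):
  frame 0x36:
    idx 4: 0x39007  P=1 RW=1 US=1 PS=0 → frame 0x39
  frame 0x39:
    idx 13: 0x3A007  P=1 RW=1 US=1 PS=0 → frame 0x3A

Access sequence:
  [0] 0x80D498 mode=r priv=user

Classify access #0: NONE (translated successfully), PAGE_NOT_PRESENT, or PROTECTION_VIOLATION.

Trace:
#0 VA=0x80D498 (r,user):
  lvl0: tbl 0x36, slot 4 ⇒ 0x39007 (P1/RW1/US1/PS0)
  lvl1: tbl 0x39, slot 13 ⇒ 0x3A007 (P1/RW1/US1/PS0)
  ✓ 0x3A498  — 2 lookups

Access #0 fault: NONE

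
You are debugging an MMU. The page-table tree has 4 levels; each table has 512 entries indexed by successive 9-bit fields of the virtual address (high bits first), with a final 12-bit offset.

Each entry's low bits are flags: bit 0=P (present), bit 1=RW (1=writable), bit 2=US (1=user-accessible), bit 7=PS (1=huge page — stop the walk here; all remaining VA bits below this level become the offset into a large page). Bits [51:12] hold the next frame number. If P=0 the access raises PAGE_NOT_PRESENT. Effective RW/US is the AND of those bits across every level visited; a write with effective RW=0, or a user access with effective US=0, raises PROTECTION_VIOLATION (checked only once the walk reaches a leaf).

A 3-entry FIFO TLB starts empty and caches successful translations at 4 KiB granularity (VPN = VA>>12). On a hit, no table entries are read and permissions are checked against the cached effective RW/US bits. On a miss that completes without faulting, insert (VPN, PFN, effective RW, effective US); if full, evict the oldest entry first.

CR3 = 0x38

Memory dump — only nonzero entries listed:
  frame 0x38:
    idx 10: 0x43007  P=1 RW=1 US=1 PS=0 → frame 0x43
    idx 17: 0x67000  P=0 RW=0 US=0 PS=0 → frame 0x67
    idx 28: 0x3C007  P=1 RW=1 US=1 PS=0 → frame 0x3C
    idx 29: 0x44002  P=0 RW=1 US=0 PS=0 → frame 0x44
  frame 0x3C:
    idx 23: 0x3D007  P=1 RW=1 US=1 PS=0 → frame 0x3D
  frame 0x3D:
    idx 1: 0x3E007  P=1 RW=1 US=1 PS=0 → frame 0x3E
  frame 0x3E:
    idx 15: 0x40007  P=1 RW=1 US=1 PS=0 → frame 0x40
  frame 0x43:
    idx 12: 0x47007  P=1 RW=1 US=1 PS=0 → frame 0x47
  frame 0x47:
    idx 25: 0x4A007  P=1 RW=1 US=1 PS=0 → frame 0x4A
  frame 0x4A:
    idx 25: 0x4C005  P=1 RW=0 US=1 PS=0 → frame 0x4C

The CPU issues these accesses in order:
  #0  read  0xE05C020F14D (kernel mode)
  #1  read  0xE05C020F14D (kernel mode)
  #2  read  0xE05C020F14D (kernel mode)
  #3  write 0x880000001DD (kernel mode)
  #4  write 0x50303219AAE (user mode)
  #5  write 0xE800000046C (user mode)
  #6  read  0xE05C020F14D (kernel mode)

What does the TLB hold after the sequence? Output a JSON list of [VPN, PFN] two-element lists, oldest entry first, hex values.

Trace:
#0 VA=0xE05C020F14D (r,kernel):
  L0 @0x38[28] → 0x3C007  P=1,RW=1,US=1,PS=0
  L1 @0x3C[23] → 0x3D007  P=1,RW=1,US=1,PS=0
  L2 @0x3D[1] → 0x3E007  P=1,RW=1,US=1,PS=0
  L3 @0x3E[15] → 0x40007  P=1,RW=1,US=1,PS=0
  → PA=0x4014D  (4 entries read)
#1 VA=0xE05C020F14D (r,kernel):
  TLB hit vpn=0xE05C020F → PA=0x4014D
#2 VA=0xE05C020F14D (r,kernel):
  TLB hit vpn=0xE05C020F → PA=0x4014D
#3 VA=0x880000001DD (w,kernel):
  L0 @0x38[17] → 0x67000  P=0,RW=0,US=0,PS=0
  ⇒ fault: PAGE_NOT_PRESENT  — 1 lookups
#4 VA=0x50303219AAE (w,user):
  L0 @0x38[10] → 0x43007  P=1,RW=1,US=1,PS=0
  L1 @0x43[12] → 0x47007  P=1,RW=1,US=1,PS=0
  L2 @0x47[25] → 0x4A007  P=1,RW=1,US=1,PS=0
  L3 @0x4A[25] → 0x4C005  P=1,RW=0,US=1,PS=0
  ⇒ fault: PROTECTION_VIOLATION  — 4 lookups
#5 VA=0xE800000046C (w,user):
  L0 @0x38[29] → 0x44002  P=0,RW=1,US=0,PS=0
  ⇒ fault: PAGE_NOT_PRESENT  — 1 lookups
#6 VA=0xE05C020F14D (r,kernel):
  TLB hit vpn=0xE05C020F → PA=0x4014D

TLB: [["0xE05C020F", "0x40"]]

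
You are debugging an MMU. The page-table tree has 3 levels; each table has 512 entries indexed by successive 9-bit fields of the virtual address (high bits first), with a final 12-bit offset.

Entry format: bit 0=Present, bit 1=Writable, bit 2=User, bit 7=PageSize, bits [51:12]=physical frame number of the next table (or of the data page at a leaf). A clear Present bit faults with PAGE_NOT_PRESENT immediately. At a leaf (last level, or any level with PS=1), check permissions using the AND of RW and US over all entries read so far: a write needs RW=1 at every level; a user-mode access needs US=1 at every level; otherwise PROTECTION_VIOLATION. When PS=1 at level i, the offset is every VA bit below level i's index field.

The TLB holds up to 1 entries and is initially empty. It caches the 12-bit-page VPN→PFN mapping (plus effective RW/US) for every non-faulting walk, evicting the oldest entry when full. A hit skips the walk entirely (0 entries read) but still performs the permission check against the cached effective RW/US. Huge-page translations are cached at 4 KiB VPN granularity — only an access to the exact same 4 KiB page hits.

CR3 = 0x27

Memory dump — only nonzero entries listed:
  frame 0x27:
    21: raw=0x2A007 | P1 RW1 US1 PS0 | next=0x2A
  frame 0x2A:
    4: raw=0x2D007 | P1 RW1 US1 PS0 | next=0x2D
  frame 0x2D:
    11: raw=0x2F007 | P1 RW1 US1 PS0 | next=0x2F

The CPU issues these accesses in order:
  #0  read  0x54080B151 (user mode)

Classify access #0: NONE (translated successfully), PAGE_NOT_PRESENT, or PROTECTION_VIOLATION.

Per-access translation:
#0 VA=0x54080B151 (r,user):
  L0: frame=0x27 idx=21 entry=0x2A007 [P=1 RW=1 US=1 PS=0]
  L1: frame=0x2A idx=4 entry=0x2D007 [P=1 RW=1 US=1 PS=0]
  L2: frame=0x2D idx=11 entry=0x2F007 [P=1 RW=1 US=1 PS=0]
  ⇒ phys 0x2F151  [3 reads]

Access #0 fault: NONE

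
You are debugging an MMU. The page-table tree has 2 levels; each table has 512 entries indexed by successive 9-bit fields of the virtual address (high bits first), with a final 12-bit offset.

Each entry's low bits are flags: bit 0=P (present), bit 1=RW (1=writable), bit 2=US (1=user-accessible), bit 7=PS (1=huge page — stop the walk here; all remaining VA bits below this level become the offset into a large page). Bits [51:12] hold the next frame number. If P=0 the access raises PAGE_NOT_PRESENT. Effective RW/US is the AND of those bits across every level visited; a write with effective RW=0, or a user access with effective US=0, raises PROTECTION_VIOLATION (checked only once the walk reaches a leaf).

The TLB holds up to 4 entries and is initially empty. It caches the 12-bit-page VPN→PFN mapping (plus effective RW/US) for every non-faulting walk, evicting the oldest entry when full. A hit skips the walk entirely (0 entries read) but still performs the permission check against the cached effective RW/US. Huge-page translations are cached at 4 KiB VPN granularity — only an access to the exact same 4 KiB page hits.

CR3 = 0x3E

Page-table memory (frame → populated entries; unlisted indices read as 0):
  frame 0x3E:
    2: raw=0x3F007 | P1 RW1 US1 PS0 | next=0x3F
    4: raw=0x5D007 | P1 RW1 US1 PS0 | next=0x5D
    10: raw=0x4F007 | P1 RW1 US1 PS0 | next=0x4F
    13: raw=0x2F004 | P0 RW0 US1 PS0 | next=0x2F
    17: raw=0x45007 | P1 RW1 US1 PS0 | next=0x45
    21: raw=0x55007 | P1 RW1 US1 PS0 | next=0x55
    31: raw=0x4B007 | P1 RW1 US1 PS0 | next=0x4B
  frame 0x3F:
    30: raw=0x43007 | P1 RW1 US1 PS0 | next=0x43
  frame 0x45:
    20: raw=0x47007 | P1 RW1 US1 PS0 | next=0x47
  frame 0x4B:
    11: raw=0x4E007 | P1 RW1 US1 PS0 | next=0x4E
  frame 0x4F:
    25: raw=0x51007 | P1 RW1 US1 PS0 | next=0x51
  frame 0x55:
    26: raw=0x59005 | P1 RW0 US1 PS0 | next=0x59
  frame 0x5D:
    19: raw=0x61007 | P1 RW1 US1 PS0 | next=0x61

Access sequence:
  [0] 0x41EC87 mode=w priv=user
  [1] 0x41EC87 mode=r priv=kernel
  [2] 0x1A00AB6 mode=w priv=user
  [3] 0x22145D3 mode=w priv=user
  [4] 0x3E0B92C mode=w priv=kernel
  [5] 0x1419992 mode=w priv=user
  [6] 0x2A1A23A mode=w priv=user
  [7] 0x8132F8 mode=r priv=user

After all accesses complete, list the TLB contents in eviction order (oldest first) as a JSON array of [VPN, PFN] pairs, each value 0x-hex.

Per-access translation:
#0 VA=0x41EC87 (w,user):
  [0] read 0x3E idx=2: raw=0x3F007 flags P=1 W=1 U=1 S=0
  [1] read 0x3F idx=30: raw=0x43007 flags P=1 W=1 U=1 S=0
  ⇒ phys 0x43C87  [2 reads]
#1 VA=0x41EC87 (r,kernel):
  TLB hit vpn=0x41E → PA=0x43C87
#2 VA=0x1A00AB6 (w,user):
  [0] read 0x3E idx=13: raw=0x2F004 flags P=0 W=0 U=1 S=0
  → PAGE_NOT_PRESENT  (1 entries read)
#3 VA=0x22145D3 (w,user):
  [0] read 0x3E idx=17: raw=0x45007 flags P=1 W=1 U=1 S=0
  [1] read 0x45 idx=20: raw=0x47007 flags P=1 W=1 U=1 S=0
  ⇒ phys 0x475D3  [2 reads]
#4 VA=0x3E0B92C (w,kernel):
  [0] read 0x3E idx=31: raw=0x4B007 flags P=1 W=1 U=1 S=0
  [1] read 0x4B idx=11: raw=0x4E007 flags P=1 W=1 U=1 S=0
  ⇒ phys 0x4E92C  [2 reads]
#5 VA=0x1419992 (w,user):
  [0] read 0x3E idx=10: raw=0x4F007 flags P=1 W=1 U=1 S=0
  [1] read 0x4F idx=25: raw=0x51007 flags P=1 W=1 U=1 S=0
  ⇒ phys 0x51992  [2 reads]
#6 VA=0x2A1A23A (w,user):
  [0] read 0x3E idx=21: raw=0x55007 flags P=1 W=1 U=1 S=0
  [1] read 0x55 idx=26: raw=0x59005 flags P=1 W=0 U=1 S=0
  → PROTECTION_VIOLATION  (2 entries read)
#7 VA=0x8132F8 (r,user):
  [0] read 0x3E idx=4: raw=0x5D007 flags P=1 W=1 U=1 S=0
  [1] read 0x5D idx=19: raw=0x61007 flags P=1 W=1 U=1 S=0
  ⇒ phys 0x612F8  [2 reads]

TLB: [["0x2214", "0x47"], ["0x3E0B", "0x4E"], ["0x1419", "0x51"], ["0x813", "0x61"]]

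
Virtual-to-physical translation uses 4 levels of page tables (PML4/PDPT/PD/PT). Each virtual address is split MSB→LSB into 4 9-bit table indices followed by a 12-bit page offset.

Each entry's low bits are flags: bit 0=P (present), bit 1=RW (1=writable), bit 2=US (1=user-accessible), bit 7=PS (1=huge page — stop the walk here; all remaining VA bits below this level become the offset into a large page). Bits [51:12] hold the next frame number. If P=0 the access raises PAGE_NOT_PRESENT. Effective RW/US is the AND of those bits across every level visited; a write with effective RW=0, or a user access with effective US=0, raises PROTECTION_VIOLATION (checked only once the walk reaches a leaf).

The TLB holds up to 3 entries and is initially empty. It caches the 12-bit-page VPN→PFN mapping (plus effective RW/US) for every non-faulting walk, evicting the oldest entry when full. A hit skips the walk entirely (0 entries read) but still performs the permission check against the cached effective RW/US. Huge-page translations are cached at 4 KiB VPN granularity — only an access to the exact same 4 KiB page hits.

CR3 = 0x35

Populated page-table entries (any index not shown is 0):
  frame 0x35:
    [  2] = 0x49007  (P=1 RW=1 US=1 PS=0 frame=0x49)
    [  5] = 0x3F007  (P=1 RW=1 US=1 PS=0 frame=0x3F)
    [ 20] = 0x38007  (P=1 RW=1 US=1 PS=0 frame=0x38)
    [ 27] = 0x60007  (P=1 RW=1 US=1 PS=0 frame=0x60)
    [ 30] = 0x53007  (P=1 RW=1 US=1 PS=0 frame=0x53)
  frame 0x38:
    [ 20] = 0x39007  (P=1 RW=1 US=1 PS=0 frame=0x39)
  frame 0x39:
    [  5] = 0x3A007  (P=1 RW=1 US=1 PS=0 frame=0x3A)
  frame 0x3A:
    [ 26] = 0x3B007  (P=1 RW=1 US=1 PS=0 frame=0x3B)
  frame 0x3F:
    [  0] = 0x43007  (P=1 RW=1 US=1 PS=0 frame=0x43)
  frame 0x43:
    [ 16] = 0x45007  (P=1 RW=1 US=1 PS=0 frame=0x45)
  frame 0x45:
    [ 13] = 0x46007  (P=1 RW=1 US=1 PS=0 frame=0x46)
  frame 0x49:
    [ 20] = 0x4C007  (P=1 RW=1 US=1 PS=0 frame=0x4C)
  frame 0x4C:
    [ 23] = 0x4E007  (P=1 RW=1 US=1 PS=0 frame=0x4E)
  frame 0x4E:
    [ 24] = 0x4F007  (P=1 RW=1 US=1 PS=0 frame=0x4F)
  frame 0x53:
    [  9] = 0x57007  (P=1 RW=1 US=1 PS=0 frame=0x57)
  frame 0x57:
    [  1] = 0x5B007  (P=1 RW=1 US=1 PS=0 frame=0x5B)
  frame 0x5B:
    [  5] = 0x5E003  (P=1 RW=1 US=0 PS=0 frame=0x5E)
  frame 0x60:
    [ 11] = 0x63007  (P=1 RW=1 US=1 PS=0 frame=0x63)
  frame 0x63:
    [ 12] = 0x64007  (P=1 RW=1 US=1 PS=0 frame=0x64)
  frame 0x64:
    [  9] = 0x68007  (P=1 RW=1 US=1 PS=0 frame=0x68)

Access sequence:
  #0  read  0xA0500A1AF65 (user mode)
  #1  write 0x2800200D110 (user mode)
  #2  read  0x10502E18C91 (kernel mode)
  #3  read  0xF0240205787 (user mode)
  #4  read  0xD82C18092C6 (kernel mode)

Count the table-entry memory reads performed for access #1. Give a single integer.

Per-access translation:
#0 VA=0xA0500A1AF65 (r,user):
  lvl0: tbl 0x35, slot 20 ⇒ 0x38007 (P1/RW1/US1/PS0)
  lvl1: tbl 0x38, slot 20 ⇒ 0x39007 (P1/RW1/US1/PS0)
  lvl2: tbl 0x39, slot 5 ⇒ 0x3A007 (P1/RW1/US1/PS0)
  lvl3: tbl 0x3A, slot 26 ⇒ 0x3B007 (P1/RW1/US1/PS0)
  ✓ 0x3BF65  — 4 lookups
#1 VA=0x2800200D110 (w,user):
  lvl0: tbl 0x35, slot 5 ⇒ 0x3F007 (P1/RW1/US1/PS0)
  lvl1: tbl 0x3F, slot 0 ⇒ 0x43007 (P1/RW1/US1/PS0)
  lvl2: tbl 0x43, slot 16 ⇒ 0x45007 (P1/RW1/US1/PS0)
  lvl3: tbl 0x45, slot 13 ⇒ 0x46007 (P1/RW1/US1/PS0)
  ✓ 0x46110  — 4 lookups
#2 VA=0x10502E18C91 (r,kernel):
  lvl0: tbl 0x35, slot 2 ⇒ 0x49007 (P1/RW1/US1/PS0)
  lvl1: tbl 0x49, slot 20 ⇒ 0x4C007 (P1/RW1/US1/PS0)
  lvl2: tbl 0x4C, slot 23 ⇒ 0x4E007 (P1/RW1/US1/PS0)
  lvl3: tbl 0x4E, slot 24 ⇒ 0x4F007 (P1/RW1/US1/PS0)
  ✓ 0x4FC91  — 4 lookups
#3 VA=0xF0240205787 (r,user):
  lvl0: tbl 0x35, slot 30 ⇒ 0x53007 (P1/RW1/US1/PS0)
  lvl1: tbl 0x53, slot 9 ⇒ 0x57007 (P1/RW1/US1/PS0)
  lvl2: tbl 0x57, slot 1 ⇒ 0x5B007 (P1/RW1/US1/PS0)
  lvl3: tbl 0x5B, slot 5 ⇒ 0x5E003 (P1/RW1/US0/PS0)
  ✗ PROTECTION_VIOLATION  [4 reads]
#4 VA=0xD82C18092C6 (r,kernel):
  lvl0: tbl 0x35, slot 27 ⇒ 0x60007 (P1/RW1/US1/PS0)
  lvl1: tbl 0x60, slot 11 ⇒ 0x63007 (P1/RW1/US1/PS0)
  lvl2: tbl 0x63, slot 12 ⇒ 0x64007 (P1/RW1/US1/PS0)
  lvl3: tbl 0x64, slot 9 ⇒ 0x68007 (P1/RW1/US1/PS0)
  ✓ 0x682C6  — 4 lookups

Entries read for #1: 4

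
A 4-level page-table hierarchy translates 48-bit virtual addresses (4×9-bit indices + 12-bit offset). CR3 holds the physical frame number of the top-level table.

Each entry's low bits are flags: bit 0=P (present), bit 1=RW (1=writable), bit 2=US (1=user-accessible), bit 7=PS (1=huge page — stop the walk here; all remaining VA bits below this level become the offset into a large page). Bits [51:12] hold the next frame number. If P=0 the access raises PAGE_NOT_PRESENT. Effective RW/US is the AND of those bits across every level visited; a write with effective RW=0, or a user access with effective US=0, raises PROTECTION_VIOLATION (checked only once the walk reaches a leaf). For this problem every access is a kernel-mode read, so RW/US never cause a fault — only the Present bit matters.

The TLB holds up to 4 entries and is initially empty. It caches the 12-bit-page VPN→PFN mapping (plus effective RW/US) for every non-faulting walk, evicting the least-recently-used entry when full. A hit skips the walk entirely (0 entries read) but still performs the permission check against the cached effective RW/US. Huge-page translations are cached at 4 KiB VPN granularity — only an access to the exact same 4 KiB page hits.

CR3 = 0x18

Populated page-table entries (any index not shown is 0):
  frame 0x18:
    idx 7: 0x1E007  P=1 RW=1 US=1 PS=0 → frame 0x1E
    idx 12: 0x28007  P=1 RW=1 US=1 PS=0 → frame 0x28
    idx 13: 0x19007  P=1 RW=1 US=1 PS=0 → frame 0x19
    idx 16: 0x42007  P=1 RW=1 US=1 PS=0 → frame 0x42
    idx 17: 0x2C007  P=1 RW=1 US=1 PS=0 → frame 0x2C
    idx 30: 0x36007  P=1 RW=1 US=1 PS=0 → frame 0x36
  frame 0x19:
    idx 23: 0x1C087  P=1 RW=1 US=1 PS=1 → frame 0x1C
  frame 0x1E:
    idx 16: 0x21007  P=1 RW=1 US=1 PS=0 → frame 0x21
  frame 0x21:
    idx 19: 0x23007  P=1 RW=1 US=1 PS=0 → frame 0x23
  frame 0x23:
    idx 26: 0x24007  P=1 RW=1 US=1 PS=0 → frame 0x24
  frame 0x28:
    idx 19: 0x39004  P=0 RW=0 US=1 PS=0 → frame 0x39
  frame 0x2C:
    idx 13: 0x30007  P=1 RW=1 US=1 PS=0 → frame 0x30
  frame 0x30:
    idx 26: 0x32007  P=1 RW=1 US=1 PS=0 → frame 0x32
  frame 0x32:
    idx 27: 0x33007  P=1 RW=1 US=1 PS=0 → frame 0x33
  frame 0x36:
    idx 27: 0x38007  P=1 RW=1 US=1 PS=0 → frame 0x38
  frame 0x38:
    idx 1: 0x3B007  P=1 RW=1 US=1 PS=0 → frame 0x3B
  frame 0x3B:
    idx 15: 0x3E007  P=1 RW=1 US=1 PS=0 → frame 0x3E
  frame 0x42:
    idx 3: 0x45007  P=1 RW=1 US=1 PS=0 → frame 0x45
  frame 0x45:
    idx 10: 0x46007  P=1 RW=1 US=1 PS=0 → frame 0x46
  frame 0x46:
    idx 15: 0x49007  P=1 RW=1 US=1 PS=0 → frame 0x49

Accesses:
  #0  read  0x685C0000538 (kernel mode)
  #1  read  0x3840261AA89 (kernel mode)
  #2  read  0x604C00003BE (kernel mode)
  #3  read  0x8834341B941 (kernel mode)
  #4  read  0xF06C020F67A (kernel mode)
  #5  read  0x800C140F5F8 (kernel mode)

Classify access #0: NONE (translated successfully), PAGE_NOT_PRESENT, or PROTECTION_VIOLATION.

Trace:
#0 VA=0x685C0000538 (r,kernel):
  L0: frame=0x18 idx=13 entry=0x19007 [P=1 RW=1 US=1 PS=0]
  L1: frame=0x19 idx=23 entry=0x1C087 [P=1 RW=1 US=1 PS=1]
  ✓ 0x1C538 (huge @L1)  — 2 lookups
#1 VA=0x3840261AA89 (r,kernel):
  L0: frame=0x18 idx=7 entry=0x1E007 [P=1 RW=1 US=1 PS=0]
  L1: frame=0x1E idx=16 entry=0x21007 [P=1 RW=1 US=1 PS=0]
  L2: frame=0x21 idx=19 entry=0x23007 [P=1 RW=1 US=1 PS=0]
  L3: frame=0x23 idx=26 entry=0x24007 [P=1 RW=1 US=1 PS=0]
  ✓ 0x24A89  — 4 lookups
#2 VA=0x604C00003BE (r,kernel):
  L0: frame=0x18 idx=12 entry=0x28007 [P=1 RW=1 US=1 PS=0]
  L1: frame=0x28 idx=19 entry=0x39004 [P=0 RW=0 US=1 PS=0]
  → PAGE_NOT_PRESENT  (2 entries read)
#3 VA=0x8834341B941 (r,kernel):
  L0: frame=0x18 idx=17 entry=0x2C007 [P=1 RW=1 US=1 PS=0]
  L1: frame=0x2C idx=13 entry=0x30007 [P=1 RW=1 US=1 PS=0]
  L2: frame=0x30 idx=26 entry=0x32007 [P=1 RW=1 US=1 PS=0]
  L3: frame=0x32 idx=27 entry=0x33007 [P=1 RW=1 US=1 PS=0]
  ✓ 0x33941  — 4 lookups
#4 VA=0xF06C020F67A (r,kernel):
  L0: frame=0x18 idx=30 entry=0x36007 [P=1 RW=1 US=1 PS=0]
  L1: frame=0x36 idx=27 entry=0x38007 [P=1 RW=1 US=1 PS=0]
  L2: frame=0x38 idx=1 entry=0x3B007 [P=1 RW=1 US=1 PS=0]
  L3: frame=0x3B idx=15 entry=0x3E007 [P=1 RW=1 US=1 PS=0]
  ✓ 0x3E67A  — 4 lookups
#5 VA=0x800C140F5F8 (r,kernel):
  L0: frame=0x18 idx=16 entry=0x42007 [P=1 RW=1 US=1 PS=0]
  L1: frame=0x42 idx=3 entry=0x45007 [P=1 RW=1 US=1 PS=0]
  L2: frame=0x45 idx=10 entry=0x46007 [P=1 RW=1 US=1 PS=0]
  L3: frame=0x46 idx=15 entry=0x49007 [P=1 RW=1 US=1 PS=0]
  ✓ 0x495F8  — 4 lookups

Access #0 fault: NONE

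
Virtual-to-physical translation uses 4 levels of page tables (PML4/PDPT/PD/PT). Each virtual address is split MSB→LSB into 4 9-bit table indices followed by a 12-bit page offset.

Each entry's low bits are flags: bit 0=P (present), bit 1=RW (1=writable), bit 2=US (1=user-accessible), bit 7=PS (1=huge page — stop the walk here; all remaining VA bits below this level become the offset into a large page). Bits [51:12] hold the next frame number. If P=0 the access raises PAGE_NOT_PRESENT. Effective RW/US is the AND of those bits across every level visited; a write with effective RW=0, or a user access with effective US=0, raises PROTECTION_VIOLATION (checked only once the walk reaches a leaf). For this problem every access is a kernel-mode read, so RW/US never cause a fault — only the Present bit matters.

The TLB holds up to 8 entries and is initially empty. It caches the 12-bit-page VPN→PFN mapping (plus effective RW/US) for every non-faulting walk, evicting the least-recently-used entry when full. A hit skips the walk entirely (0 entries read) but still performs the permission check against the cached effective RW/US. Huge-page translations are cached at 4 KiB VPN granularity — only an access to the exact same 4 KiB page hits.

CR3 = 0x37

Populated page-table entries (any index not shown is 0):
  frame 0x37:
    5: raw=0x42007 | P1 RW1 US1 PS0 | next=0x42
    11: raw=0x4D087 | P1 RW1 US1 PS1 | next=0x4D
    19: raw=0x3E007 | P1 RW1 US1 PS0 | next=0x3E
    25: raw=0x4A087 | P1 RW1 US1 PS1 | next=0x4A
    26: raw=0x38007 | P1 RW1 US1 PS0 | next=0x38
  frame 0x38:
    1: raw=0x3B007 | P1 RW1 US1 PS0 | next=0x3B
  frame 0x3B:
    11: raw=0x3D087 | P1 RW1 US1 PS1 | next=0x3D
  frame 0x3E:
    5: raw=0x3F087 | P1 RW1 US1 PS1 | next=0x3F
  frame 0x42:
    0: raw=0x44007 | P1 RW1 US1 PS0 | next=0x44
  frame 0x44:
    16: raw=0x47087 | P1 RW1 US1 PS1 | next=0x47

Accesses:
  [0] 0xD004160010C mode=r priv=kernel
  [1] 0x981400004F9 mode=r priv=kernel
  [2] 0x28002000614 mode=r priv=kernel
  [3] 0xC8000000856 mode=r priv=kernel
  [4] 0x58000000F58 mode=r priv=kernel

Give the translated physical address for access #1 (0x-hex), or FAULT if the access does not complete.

Walk each access:
#0 VA=0xD004160010C (r,kernel):
  [0] read 0x37 idx=26: raw=0x38007 flags P=1 W=1 U=1 S=0
  [1] read 0x38 idx=1: raw=0x3B007 flags P=1 W=1 U=1 S=0
  [2] read 0x3B idx=11: raw=0x3D087 flags P=1 W=1 U=1 S=1
  ✓ 0x3D10C (huge @L2)  — 3 lookups
#1 VA=0x981400004F9 (r,kernel):
  [0] read 0x37 idx=19: raw=0x3E007 flags P=1 W=1 U=1 S=0
  [1] read 0x3E idx=5: raw=0x3F087 flags P=1 W=1 U=1 S=1
  ✓ 0x3F4F9 (huge @L1)  — 2 lookups
#2 VA=0x28002000614 (r,kernel):
  [0] read 0x37 idx=5: raw=0x42007 flags P=1 W=1 U=1 S=0
  [1] read 0x42 idx=0: raw=0x44007 flags P=1 W=1 U=1 S=0
  [2] read 0x44 idx=16: raw=0x47087 flags P=1 W=1 U=1 S=1
  ✓ 0x47614 (huge @L2)  — 3 lookups
#3 VA=0xC8000000856 (r,kernel):
  [0] read 0x37 idx=25: raw=0x4A087 flags P=1 W=1 U=1 S=1
  ✓ 0x4A856 (huge @L0)  — 1 lookups
#4 VA=0x58000000F58 (r,kernel):
  [0] read 0x37 idx=11: raw=0x4D087 flags P=1 W=1 U=1 S=1
  ✓ 0x4DF58 (huge @L0)  — 1 lookups

Access #1 PA: 0x3F4F9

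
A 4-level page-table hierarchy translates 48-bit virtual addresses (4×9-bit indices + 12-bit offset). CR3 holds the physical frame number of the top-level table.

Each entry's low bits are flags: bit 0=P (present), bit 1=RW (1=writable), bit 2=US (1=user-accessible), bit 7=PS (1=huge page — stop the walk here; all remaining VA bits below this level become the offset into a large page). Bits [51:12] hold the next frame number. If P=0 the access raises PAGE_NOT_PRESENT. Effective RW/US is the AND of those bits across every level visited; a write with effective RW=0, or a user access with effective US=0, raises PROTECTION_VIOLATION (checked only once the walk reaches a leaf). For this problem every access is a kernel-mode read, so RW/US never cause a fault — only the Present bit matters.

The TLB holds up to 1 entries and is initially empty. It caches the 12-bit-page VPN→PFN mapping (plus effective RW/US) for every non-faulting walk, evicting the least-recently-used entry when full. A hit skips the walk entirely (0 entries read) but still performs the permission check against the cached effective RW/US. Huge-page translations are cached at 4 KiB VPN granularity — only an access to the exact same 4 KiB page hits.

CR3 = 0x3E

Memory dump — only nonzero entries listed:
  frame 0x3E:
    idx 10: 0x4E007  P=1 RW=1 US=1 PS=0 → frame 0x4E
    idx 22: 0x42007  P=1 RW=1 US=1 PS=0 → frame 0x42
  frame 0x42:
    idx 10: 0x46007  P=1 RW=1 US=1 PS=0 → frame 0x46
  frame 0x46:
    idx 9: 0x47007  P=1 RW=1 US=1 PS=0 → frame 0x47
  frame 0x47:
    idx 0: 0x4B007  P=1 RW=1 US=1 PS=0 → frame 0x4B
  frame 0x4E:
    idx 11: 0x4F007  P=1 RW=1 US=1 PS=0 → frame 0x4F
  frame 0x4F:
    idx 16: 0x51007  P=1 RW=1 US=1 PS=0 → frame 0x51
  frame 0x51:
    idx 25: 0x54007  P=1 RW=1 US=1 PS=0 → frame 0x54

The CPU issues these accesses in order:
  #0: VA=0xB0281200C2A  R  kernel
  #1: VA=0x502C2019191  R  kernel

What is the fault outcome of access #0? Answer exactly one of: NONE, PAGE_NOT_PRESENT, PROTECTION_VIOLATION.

Per-access translation:
#0 VA=0xB0281200C2A (r,kernel):
  lvl0: tbl 0x3E, slot 22 ⇒ 0x42007 (P1/RW1/US1/PS0)
  lvl1: tbl 0x42, slot 10 ⇒ 0x46007 (P1/RW1/US1/PS0)
  lvl2: tbl 0x46, slot 9 ⇒ 0x47007 (P1/RW1/US1/PS0)
  lvl3: tbl 0x47, slot 0 ⇒ 0x4B007 (P1/RW1/US1/PS0)
  ⇒ phys 0x4BC2A  [4 reads]
#1 VA=0x502C2019191 (r,kernel):
  lvl0: tbl 0x3E, slot 10 ⇒ 0x4E007 (P1/RW1/US1/PS0)
  lvl1: tbl 0x4E, slot 11 ⇒ 0x4F007 (P1/RW1/US1/PS0)
  lvl2: tbl 0x4F, slot 16 ⇒ 0x51007 (P1/RW1/US1/PS0)
  lvl3: tbl 0x51, slot 25 ⇒ 0x54007 (P1/RW1/US1/PS0)
  ⇒ phys 0x54191  [4 reads]

Access #0 fault: NONE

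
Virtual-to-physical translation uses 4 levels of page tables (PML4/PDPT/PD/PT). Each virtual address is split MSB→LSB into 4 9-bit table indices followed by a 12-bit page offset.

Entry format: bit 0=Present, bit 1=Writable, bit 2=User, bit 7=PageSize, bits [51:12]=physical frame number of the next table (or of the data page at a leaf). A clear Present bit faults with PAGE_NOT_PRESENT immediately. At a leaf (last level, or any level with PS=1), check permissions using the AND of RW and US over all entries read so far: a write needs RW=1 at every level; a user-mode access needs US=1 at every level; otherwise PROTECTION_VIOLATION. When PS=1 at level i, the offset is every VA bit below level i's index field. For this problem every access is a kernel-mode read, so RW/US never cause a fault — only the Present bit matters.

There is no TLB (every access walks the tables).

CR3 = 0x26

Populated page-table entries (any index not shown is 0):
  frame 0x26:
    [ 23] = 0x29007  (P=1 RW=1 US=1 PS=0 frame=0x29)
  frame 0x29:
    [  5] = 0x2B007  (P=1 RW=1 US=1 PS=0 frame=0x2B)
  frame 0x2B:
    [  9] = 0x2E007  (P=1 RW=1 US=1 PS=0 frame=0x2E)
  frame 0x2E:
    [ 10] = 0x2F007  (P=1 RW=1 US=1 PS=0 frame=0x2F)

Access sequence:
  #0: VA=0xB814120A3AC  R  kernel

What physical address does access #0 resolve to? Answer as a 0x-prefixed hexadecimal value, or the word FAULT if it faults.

Trace:
#0 VA=0xB814120A3AC (r,kernel):
  L0 @0x26[23] → 0x29007  P=1,RW=1,US=1,PS=0
  L1 @0x29[5] → 0x2B007  P=1,RW=1,US=1,PS=0
  L2 @0x2B[9] → 0x2E007  P=1,RW=1,US=1,PS=0
  L3 @0x2E[10] → 0x2F007  P=1,RW=1,US=1,PS=0
  ⇒ phys 0x2F3AC  [4 reads]

Access #0 PA: 0x2F3AC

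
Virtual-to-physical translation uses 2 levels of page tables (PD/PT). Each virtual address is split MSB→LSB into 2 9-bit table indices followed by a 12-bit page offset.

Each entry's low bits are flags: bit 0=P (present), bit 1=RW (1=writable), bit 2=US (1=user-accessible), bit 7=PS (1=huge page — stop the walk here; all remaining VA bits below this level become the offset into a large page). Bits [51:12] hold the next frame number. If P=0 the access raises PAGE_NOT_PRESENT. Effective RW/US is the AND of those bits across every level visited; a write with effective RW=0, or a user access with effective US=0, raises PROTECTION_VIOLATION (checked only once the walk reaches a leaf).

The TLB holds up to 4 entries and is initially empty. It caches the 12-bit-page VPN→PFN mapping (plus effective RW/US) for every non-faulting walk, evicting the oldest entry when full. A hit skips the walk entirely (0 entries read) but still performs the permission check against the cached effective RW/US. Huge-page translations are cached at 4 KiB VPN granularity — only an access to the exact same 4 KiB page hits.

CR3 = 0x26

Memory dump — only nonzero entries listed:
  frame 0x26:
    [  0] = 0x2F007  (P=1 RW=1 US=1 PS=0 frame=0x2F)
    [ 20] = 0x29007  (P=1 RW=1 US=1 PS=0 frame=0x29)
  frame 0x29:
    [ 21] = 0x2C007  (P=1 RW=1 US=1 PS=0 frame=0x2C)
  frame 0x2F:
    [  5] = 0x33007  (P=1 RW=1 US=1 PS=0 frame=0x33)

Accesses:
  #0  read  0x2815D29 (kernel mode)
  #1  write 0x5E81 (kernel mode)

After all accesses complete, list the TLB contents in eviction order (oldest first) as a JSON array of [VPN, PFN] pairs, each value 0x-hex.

Trace:
#0 VA=0x2815D29 (r,kernel):
  L0: frame=0x26 idx=20 entry=0x29007 [P=1 RW=1 US=1 PS=0]
  L1: frame=0x29 idx=21 entry=0x2C007 [P=1 RW=1 US=1 PS=0]
  → PA=0x2CD29  (2 entries read)
#1 VA=0x5E81 (w,kernel):
  L0: frame=0x26 idx=0 entry=0x2F007 [P=1 RW=1 US=1 PS=0]
  L1: frame=0x2F idx=5 entry=0x33007 [P=1 RW=1 US=1 PS=0]
  → PA=0x33E81  (2 entries read)

TLB: [["0x2815", "0x2C"], ["0x5", "0x33"]]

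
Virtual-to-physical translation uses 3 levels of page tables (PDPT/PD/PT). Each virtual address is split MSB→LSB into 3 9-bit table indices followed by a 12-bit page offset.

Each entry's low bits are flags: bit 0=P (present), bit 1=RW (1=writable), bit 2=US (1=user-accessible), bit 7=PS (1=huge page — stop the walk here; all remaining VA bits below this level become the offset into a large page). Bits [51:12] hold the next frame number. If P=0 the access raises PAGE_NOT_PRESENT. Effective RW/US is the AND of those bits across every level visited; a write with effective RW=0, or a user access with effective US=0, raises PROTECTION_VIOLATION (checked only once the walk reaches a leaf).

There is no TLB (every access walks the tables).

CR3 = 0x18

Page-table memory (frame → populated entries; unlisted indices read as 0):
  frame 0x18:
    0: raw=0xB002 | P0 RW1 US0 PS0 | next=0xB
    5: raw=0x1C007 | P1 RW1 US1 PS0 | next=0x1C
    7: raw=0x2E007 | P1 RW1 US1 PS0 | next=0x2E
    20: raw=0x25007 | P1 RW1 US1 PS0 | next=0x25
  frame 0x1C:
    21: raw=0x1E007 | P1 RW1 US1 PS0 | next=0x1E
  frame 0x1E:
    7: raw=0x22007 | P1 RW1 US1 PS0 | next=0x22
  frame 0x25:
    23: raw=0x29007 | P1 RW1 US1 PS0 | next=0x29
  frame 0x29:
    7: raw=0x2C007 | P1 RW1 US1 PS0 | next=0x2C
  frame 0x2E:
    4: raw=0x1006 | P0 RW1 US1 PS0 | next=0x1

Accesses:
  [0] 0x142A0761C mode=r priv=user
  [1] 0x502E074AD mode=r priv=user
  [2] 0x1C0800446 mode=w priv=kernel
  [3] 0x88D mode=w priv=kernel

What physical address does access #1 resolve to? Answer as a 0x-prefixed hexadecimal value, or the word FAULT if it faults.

Per-access translation:
#0 VA=0x142A0761C (r,user):
  lvl0: tbl 0x18, slot 5 ⇒ 0x1C007 (P1/RW1/US1/PS0)
  lvl1: tbl 0x1C, slot 21 ⇒ 0x1E007 (P1/RW1/US1/PS0)
  lvl2: tbl 0x1E, slot 7 ⇒ 0x22007 (P1/RW1/US1/PS0)
  → PA=0x2261C  (3 entries read)
#1 VA=0x502E074AD (r,user):
  lvl0: tbl 0x18, slot 20 ⇒ 0x25007 (P1/RW1/US1/PS0)
  lvl1: tbl 0x25, slot 23 ⇒ 0x29007 (P1/RW1/US1/PS0)
  lvl2: tbl 0x29, slot 7 ⇒ 0x2C007 (P1/RW1/US1/PS0)
  → PA=0x2C4AD  (3 entries read)
#2 VA=0x1C0800446 (w,kernel):
  lvl0: tbl 0x18, slot 7 ⇒ 0x2E007 (P1/RW1/US1/PS0)
  lvl1: tbl 0x2E, slot 4 ⇒ 0x1006 (P0/RW1/US1/PS0)
  → PAGE_NOT_PRESENT  (2 entries read)
#3 VA=0x88D (w,kernel):
  lvl0: tbl 0x18, slot 0 ⇒ 0xB002 (P0/RW1/US0/PS0)
  → PAGE_NOT_PRESENT  (1 entries read)

Access #1 PA: 0x2C4AD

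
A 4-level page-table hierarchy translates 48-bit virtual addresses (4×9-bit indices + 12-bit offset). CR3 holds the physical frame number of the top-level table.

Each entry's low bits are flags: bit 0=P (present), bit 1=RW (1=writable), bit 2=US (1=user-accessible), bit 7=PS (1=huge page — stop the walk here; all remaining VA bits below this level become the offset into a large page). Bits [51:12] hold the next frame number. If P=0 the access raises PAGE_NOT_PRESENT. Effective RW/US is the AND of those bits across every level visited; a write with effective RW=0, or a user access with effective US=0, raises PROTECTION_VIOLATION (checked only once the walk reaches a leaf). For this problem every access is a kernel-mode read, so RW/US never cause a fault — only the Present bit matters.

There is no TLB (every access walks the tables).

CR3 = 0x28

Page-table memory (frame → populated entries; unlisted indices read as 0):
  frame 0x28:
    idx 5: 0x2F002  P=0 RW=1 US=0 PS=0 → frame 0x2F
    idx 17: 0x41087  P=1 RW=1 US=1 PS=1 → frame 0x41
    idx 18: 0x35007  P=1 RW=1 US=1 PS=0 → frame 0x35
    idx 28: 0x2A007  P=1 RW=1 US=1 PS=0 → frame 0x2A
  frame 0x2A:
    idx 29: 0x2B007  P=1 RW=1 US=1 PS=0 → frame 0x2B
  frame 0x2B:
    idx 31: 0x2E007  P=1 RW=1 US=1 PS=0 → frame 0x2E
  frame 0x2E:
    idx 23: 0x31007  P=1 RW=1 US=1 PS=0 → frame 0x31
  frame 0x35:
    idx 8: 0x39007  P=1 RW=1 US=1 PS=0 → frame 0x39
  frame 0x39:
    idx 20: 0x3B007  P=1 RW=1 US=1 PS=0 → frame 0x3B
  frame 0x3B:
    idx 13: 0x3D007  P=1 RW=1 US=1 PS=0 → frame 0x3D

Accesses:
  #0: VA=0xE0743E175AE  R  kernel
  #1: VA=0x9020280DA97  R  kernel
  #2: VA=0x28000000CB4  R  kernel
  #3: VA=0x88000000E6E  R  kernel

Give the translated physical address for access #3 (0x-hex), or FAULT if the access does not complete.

Per-access translation:
#0 VA=0xE0743E175AE (r,kernel):
  [0] read 0x28 idx=28: raw=0x2A007 flags P=1 W=1 U=1 S=0
  [1] read 0x2A idx=29: raw=0x2B007 flags P=1 W=1 U=1 S=0
  [2] read 0x2B idx=31: raw=0x2E007 flags P=1 W=1 U=1 S=0
  [3] read 0x2E idx=23: raw=0x31007 flags P=1 W=1 U=1 S=0
  ✓ 0x315AE  — 4 lookups
#1 VA=0x9020280DA97 (r,kernel):
  [0] read 0x28 idx=18: raw=0x35007 flags P=1 W=1 U=1 S=0
  [1] read 0x35 idx=8: raw=0x39007 flags P=1 W=1 U=1 S=0
  [2] read 0x39 idx=20: raw=0x3B007 flags P=1 W=1 U=1 S=0
  [3] read 0x3B idx=13: raw=0x3D007 flags P=1 W=1 U=1 S=0
  ✓ 0x3DA97  — 4 lookups
#2 VA=0x28000000CB4 (r,kernel):
  [0] read 0x28 idx=5: raw=0x2F002 flags P=0 W=1 U=0 S=0
  ✗ PAGE_NOT_PRESENT  [1 reads]
#3 VA=0x88000000E6E (r,kernel):
  [0] read 0x28 idx=17: raw=0x41087 flags P=1 W=1 U=1 S=1
  ✓ 0x41E6E (huge @L0)  — 1 lookups

Access #3 PA: 0x41E6E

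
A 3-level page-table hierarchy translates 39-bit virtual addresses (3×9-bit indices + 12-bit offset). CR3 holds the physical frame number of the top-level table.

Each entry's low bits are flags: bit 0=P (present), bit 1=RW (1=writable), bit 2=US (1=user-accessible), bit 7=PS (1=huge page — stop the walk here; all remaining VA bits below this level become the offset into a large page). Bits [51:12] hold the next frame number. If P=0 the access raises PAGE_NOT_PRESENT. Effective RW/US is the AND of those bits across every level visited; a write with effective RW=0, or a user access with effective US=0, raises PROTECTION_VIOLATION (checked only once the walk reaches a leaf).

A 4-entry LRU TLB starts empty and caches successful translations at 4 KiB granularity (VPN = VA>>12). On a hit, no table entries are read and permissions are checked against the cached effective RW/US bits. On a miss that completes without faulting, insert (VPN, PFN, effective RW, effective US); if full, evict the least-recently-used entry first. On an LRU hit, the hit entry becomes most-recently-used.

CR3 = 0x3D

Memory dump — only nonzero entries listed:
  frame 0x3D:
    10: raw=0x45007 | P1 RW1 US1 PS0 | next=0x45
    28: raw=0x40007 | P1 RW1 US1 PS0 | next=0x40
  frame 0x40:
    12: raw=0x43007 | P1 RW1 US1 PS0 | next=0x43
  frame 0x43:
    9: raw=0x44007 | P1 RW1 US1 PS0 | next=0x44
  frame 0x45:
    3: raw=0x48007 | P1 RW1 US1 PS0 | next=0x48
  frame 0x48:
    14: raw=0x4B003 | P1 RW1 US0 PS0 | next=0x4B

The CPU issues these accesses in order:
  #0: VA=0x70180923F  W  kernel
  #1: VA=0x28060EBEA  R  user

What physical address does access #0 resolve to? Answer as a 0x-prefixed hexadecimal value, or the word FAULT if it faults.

Walk each access:
#0 VA=0x70180923F (w,kernel):
  L0 @0x3D[28] → 0x40007  P=1,RW=1,US=1,PS=0
  L1 @0x40[12] → 0x43007  P=1,RW=1,US=1,PS=0
  L2 @0x43[9] → 0x44007  P=1,RW=1,US=1,PS=0
  ✓ 0x4423F  — 3 lookups
#1 VA=0x28060EBEA (r,user):
  L0 @0x3D[10] → 0x45007  P=1,RW=1,US=1,PS=0
  L1 @0x45[3] → 0x48007  P=1,RW=1,US=1,PS=0
  L2 @0x48[14] → 0x4B003  P=1,RW=1,US=0,PS=0
  → PROTECTION_VIOLATION  (3 entries read)

Access #0 PA: 0x4423F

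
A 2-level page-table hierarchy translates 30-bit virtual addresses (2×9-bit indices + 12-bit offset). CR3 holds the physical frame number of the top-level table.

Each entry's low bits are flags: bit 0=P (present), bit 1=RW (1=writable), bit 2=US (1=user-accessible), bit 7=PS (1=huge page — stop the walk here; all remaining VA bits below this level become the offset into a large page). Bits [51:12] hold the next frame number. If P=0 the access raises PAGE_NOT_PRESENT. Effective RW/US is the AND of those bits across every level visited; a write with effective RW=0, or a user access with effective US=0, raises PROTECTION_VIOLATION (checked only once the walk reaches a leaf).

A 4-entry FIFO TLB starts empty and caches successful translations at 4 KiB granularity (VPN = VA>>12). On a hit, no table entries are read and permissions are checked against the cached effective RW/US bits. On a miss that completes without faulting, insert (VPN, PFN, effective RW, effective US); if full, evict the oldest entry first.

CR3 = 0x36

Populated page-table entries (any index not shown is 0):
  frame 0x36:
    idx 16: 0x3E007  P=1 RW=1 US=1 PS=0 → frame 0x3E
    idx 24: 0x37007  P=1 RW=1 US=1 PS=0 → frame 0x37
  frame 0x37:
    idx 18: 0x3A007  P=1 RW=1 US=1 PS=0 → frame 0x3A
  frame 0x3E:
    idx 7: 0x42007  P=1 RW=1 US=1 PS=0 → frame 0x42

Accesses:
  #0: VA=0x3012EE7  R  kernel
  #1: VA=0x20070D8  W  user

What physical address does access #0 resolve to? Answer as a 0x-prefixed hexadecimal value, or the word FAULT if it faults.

Trace:
#0 VA=0x3012EE7 (r,kernel):
  L0 @0x36[24] → 0x37007  P=1,RW=1,US=1,PS=0
  L1 @0x37[18] → 0x3A007  P=1,RW=1,US=1,PS=0
  ⇒ phys 0x3AEE7  [2 reads]
#1 VA=0x20070D8 (w,user):
  L0 @0x36[16] → 0x3E007  P=1,RW=1,US=1,PS=0
  L1 @0x3E[7] → 0x42007  P=1,RW=1,US=1,PS=0
  ⇒ phys 0x420D8  [2 reads]

Access #0 PA: 0x3AEE7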